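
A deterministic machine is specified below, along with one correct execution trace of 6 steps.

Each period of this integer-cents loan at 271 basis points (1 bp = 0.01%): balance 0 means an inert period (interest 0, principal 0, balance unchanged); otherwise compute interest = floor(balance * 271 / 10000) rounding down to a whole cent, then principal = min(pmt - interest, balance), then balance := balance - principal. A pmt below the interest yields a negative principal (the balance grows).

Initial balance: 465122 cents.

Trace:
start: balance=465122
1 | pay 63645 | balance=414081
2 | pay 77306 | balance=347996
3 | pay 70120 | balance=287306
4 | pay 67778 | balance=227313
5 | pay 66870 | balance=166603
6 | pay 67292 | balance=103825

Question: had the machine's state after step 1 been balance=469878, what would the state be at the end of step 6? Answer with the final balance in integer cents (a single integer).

state after step 1 := balance=469878
2 | pay 77306 | balance=405305
3 | pay 70120 | balance=346168
4 | pay 67778 | balance=287771
5 | pay 66870 | balance=228699
6 | pay 67292 | balance=167604

167604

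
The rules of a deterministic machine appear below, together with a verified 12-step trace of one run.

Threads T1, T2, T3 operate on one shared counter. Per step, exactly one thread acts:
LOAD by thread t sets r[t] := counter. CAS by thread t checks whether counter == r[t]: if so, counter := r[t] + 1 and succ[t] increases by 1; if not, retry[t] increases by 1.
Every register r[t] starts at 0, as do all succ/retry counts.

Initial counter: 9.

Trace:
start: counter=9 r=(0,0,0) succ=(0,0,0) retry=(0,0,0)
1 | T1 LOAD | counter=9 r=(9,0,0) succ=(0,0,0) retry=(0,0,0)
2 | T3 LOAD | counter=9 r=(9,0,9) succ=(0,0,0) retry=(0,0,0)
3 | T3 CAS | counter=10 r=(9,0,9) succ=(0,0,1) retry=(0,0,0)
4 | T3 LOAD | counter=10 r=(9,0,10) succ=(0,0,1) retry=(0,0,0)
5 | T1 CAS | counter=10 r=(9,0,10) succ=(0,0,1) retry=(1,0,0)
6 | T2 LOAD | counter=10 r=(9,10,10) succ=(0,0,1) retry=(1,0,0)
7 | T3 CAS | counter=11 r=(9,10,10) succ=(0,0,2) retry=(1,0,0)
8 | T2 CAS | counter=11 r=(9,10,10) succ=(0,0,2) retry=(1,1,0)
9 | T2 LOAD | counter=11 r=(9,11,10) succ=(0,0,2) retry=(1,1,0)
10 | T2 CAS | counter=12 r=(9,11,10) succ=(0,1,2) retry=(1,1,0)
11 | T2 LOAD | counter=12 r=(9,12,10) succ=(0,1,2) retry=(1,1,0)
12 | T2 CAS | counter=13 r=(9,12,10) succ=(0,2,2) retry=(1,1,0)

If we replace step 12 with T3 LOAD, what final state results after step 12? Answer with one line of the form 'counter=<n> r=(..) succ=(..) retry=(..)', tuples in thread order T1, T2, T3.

counter=12 r=(9,12,12) succ=(0,1,2) retry=(1,1,0)

(re-executing from step 12 with the substitution; state before step 12: counter=12 r=(9,12,10) succ=(0,1,2) retry=(1,1,0))
12 | T3 LOAD | counter=12 r=(9,12,12) succ=(0,1,2) retry=(1,1,0)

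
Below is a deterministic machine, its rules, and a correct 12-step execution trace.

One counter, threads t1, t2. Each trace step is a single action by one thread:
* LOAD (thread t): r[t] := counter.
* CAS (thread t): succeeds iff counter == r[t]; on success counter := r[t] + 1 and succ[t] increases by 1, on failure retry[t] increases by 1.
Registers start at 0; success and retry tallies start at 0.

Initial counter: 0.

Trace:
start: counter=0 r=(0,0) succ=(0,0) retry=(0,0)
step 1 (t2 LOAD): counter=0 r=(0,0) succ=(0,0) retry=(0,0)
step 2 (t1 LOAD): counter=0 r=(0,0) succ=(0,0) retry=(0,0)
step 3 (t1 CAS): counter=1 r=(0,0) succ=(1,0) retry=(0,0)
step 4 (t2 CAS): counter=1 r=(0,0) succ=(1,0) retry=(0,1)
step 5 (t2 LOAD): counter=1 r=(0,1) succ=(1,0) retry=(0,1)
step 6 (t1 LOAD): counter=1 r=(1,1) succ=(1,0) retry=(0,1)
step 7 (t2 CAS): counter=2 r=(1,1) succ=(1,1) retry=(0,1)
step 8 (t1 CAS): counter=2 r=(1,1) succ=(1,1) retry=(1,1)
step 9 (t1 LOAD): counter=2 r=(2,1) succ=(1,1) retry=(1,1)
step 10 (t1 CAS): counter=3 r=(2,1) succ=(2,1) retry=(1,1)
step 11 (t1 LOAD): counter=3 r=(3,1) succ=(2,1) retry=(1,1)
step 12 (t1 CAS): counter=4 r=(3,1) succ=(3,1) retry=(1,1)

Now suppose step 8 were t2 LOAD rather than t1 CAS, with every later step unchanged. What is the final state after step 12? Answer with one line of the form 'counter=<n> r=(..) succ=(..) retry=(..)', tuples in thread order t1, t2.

counter=4 r=(3,2) succ=(3,1) retry=(0,1)

(re-executing from step 8 with the substitution; state before step 8: counter=2 r=(1,1) succ=(1,1) retry=(0,1))
step 8 (t2 LOAD): counter=2 r=(1,2) succ=(1,1) retry=(0,1)
step 9 (t1 LOAD): counter=2 r=(2,2) succ=(1,1) retry=(0,1)
step 10 (t1 CAS): counter=3 r=(2,2) succ=(2,1) retry=(0,1)
step 11 (t1 LOAD): counter=3 r=(3,2) succ=(2,1) retry=(0,1)
step 12 (t1 CAS): counter=4 r=(3,2) succ=(3,1) retry=(0,1)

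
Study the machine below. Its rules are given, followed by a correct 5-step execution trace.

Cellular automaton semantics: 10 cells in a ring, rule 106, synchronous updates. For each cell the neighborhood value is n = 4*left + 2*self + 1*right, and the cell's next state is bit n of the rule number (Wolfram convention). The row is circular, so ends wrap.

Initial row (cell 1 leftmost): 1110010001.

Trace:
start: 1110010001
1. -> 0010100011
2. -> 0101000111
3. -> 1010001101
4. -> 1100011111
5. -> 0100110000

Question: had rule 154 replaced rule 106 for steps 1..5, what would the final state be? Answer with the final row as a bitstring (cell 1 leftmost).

(re-executing steps 1..5 under rule 154; state before step 1: 1110010001)
1. -> 1101101011
2. -> 1001000011
3. -> 0110100111
4. -> 0100011110
5. -> 1010111101

1010111101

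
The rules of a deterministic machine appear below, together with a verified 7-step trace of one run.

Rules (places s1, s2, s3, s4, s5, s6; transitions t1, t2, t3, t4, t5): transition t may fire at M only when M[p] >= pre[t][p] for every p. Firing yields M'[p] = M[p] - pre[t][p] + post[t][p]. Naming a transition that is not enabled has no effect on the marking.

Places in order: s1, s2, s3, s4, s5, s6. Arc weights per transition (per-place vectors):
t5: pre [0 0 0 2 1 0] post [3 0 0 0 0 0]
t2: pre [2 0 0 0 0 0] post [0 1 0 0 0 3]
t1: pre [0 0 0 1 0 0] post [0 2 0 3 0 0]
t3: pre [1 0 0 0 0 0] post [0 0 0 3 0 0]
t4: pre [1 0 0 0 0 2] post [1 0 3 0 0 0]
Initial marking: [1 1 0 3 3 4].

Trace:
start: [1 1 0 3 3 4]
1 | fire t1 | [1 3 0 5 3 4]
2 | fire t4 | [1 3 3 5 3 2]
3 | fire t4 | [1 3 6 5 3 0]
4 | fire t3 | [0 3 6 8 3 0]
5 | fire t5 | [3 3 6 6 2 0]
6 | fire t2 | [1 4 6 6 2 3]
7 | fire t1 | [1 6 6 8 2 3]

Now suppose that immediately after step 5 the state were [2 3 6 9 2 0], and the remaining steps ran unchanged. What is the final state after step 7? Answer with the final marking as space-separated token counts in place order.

0 6 6 11 2 3

state after step 5 := [2 3 6 9 2 0]
6 | fire t2 | [0 4 6 9 2 3]
7 | fire t1 | [0 6 6 11 2 3]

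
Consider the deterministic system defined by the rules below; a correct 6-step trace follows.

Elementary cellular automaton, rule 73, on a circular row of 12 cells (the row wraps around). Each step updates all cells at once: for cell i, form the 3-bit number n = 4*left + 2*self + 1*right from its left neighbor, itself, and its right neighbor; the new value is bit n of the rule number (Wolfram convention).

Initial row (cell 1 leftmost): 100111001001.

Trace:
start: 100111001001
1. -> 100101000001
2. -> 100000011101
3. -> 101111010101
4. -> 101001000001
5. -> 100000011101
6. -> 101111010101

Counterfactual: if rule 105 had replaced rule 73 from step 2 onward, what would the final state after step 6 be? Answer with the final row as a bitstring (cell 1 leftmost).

(re-executing steps 2..6 under rule 105; state before step 2: 100101000001)
2. -> 100010011101
3. -> 101000010111
4. -> 110011001100
5. -> 110011001100
6. -> 110011001100

110011001100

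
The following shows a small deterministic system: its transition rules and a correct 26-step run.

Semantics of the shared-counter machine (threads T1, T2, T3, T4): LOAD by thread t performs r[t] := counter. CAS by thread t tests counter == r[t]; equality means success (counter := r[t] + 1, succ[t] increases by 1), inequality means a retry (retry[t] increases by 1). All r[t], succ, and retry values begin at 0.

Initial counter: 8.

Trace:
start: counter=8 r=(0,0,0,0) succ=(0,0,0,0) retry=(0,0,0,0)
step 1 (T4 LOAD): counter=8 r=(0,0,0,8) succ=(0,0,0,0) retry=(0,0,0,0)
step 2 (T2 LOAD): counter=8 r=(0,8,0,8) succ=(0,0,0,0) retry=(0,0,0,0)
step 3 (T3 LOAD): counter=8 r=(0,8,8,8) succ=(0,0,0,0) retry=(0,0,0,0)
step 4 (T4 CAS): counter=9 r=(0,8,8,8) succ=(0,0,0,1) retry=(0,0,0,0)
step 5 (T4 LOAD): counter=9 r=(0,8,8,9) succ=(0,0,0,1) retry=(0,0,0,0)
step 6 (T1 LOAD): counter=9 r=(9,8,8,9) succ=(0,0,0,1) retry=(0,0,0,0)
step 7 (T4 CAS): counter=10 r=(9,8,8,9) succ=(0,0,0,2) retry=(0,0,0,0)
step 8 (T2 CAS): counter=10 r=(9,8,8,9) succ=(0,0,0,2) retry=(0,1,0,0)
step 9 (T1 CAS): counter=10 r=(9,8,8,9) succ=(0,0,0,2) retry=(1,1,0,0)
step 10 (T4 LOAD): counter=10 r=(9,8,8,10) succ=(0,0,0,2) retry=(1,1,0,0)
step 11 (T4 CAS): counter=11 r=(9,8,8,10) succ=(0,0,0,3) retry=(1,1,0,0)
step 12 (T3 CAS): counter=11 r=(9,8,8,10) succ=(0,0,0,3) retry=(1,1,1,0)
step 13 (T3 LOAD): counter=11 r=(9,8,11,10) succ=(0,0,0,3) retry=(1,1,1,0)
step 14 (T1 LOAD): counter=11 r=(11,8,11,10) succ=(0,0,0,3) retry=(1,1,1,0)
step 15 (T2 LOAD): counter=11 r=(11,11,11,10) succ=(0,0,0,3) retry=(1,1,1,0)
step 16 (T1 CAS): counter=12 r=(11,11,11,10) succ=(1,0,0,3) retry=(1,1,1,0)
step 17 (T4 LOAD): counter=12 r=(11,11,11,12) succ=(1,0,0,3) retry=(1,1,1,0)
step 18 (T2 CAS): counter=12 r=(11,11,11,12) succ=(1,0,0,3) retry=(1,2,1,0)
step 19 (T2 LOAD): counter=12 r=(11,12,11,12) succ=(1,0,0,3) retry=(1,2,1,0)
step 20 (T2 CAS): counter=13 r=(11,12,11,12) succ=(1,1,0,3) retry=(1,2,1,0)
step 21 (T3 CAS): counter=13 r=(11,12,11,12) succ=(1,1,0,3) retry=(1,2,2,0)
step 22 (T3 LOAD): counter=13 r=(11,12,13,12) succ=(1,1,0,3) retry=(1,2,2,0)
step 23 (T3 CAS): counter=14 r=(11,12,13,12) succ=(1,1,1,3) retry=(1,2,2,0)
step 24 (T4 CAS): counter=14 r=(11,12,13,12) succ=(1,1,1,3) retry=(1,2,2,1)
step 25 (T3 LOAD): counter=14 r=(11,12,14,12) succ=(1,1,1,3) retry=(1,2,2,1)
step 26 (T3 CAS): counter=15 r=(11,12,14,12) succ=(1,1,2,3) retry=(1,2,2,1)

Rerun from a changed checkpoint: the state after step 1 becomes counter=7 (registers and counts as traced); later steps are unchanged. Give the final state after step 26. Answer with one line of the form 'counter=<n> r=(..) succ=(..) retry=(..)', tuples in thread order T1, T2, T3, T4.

counter=13 r=(9,10,12,10) succ=(1,1,2,2) retry=(1,2,2,2)

state after step 1 := counter=7 r=(0,0,0,8) succ=(0,0,0,0) retry=(0,0,0,0)
step 2 (T2 LOAD): counter=7 r=(0,7,0,8) succ=(0,0,0,0) retry=(0,0,0,0)
step 3 (T3 LOAD): counter=7 r=(0,7,7,8) succ=(0,0,0,0) retry=(0,0,0,0)
step 4 (T4 CAS): counter=7 r=(0,7,7,8) succ=(0,0,0,0) retry=(0,0,0,1)
step 5 (T4 LOAD): counter=7 r=(0,7,7,7) succ=(0,0,0,0) retry=(0,0,0,1)
step 6 (T1 LOAD): counter=7 r=(7,7,7,7) succ=(0,0,0,0) retry=(0,0,0,1)
step 7 (T4 CAS): counter=8 r=(7,7,7,7) succ=(0,0,0,1) retry=(0,0,0,1)
step 8 (T2 CAS): counter=8 r=(7,7,7,7) succ=(0,0,0,1) retry=(0,1,0,1)
step 9 (T1 CAS): counter=8 r=(7,7,7,7) succ=(0,0,0,1) retry=(1,1,0,1)
step 10 (T4 LOAD): counter=8 r=(7,7,7,8) succ=(0,0,0,1) retry=(1,1,0,1)
step 11 (T4 CAS): counter=9 r=(7,7,7,8) succ=(0,0,0,2) retry=(1,1,0,1)
step 12 (T3 CAS): counter=9 r=(7,7,7,8) succ=(0,0,0,2) retry=(1,1,1,1)
step 13 (T3 LOAD): counter=9 r=(7,7,9,8) succ=(0,0,0,2) retry=(1,1,1,1)
step 14 (T1 LOAD): counter=9 r=(9,7,9,8) succ=(0,0,0,2) retry=(1,1,1,1)
step 15 (T2 LOAD): counter=9 r=(9,9,9,8) succ=(0,0,0,2) retry=(1,1,1,1)
step 16 (T1 CAS): counter=10 r=(9,9,9,8) succ=(1,0,0,2) retry=(1,1,1,1)
step 17 (T4 LOAD): counter=10 r=(9,9,9,10) succ=(1,0,0,2) retry=(1,1,1,1)
step 18 (T2 CAS): counter=10 r=(9,9,9,10) succ=(1,0,0,2) retry=(1,2,1,1)
step 19 (T2 LOAD): counter=10 r=(9,10,9,10) succ=(1,0,0,2) retry=(1,2,1,1)
step 20 (T2 CAS): counter=11 r=(9,10,9,10) succ=(1,1,0,2) retry=(1,2,1,1)
step 21 (T3 CAS): counter=11 r=(9,10,9,10) succ=(1,1,0,2) retry=(1,2,2,1)
step 22 (T3 LOAD): counter=11 r=(9,10,11,10) succ=(1,1,0,2) retry=(1,2,2,1)
step 23 (T3 CAS): counter=12 r=(9,10,11,10) succ=(1,1,1,2) retry=(1,2,2,1)
step 24 (T4 CAS): counter=12 r=(9,10,11,10) succ=(1,1,1,2) retry=(1,2,2,2)
step 25 (T3 LOAD): counter=12 r=(9,10,12,10) succ=(1,1,1,2) retry=(1,2,2,2)
step 26 (T3 CAS): counter=13 r=(9,10,12,10) succ=(1,1,2,2) retry=(1,2,2,2)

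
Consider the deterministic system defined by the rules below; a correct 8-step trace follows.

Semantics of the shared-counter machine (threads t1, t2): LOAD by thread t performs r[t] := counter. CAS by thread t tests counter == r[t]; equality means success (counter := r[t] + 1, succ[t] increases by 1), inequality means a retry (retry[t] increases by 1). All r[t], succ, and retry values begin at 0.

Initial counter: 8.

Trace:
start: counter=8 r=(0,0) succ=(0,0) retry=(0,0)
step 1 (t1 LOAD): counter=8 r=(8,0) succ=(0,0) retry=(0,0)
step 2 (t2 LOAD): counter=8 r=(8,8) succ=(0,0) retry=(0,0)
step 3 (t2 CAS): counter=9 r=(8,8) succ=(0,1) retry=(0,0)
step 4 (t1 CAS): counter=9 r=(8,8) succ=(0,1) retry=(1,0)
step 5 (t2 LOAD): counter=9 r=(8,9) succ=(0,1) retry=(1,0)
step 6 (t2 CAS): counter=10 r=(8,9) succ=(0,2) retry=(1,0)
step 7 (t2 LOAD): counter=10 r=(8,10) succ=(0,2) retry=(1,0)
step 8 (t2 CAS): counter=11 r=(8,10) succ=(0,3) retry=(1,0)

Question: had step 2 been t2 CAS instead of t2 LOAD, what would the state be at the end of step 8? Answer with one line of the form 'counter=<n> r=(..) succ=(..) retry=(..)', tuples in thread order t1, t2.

counter=11 r=(8,10) succ=(1,2) retry=(0,2)

(re-executing from step 2 with the substitution; state before step 2: counter=8 r=(8,0) succ=(0,0) retry=(0,0))
step 2 (t2 CAS): counter=8 r=(8,0) succ=(0,0) retry=(0,1)
step 3 (t2 CAS): counter=8 r=(8,0) succ=(0,0) retry=(0,2)
step 4 (t1 CAS): counter=9 r=(8,0) succ=(1,0) retry=(0,2)
step 5 (t2 LOAD): counter=9 r=(8,9) succ=(1,0) retry=(0,2)
step 6 (t2 CAS): counter=10 r=(8,9) succ=(1,1) retry=(0,2)
step 7 (t2 LOAD): counter=10 r=(8,10) succ=(1,1) retry=(0,2)
step 8 (t2 CAS): counter=11 r=(8,10) succ=(1,2) retry=(0,2)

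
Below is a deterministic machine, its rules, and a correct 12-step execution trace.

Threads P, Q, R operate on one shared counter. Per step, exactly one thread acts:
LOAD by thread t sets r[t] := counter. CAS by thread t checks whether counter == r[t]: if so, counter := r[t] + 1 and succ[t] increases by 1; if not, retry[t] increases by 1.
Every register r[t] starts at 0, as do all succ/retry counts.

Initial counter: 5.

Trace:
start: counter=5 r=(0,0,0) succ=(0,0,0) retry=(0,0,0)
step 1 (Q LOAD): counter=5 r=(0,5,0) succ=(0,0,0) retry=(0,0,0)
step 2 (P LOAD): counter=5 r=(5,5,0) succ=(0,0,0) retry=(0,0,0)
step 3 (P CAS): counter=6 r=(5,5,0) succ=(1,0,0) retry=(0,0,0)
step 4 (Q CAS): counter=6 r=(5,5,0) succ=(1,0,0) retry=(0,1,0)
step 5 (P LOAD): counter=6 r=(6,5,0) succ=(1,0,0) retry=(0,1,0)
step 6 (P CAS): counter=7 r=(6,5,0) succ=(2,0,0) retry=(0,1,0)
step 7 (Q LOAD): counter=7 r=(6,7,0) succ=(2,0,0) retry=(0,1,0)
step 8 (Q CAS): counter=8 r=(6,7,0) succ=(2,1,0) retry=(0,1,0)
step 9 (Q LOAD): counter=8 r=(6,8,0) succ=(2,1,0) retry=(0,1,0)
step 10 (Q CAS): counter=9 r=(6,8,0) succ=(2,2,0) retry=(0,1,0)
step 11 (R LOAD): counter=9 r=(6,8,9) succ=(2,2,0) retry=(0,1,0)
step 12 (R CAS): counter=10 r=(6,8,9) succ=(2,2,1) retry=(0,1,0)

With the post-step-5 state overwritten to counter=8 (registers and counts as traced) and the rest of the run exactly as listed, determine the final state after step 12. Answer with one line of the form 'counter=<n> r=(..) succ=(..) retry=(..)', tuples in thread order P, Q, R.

state after step 5 := counter=8 r=(6,5,0) succ=(1,0,0) retry=(0,1,0)
step 6 (P CAS): counter=8 r=(6,5,0) succ=(1,0,0) retry=(1,1,0)
step 7 (Q LOAD): counter=8 r=(6,8,0) succ=(1,0,0) retry=(1,1,0)
step 8 (Q CAS): counter=9 r=(6,8,0) succ=(1,1,0) retry=(1,1,0)
step 9 (Q LOAD): counter=9 r=(6,9,0) succ=(1,1,0) retry=(1,1,0)
step 10 (Q CAS): counter=10 r=(6,9,0) succ=(1,2,0) retry=(1,1,0)
step 11 (R LOAD): counter=10 r=(6,9,10) succ=(1,2,0) retry=(1,1,0)
step 12 (R CAS): counter=11 r=(6,9,10) succ=(1,2,1) retry=(1,1,0)

counter=11 r=(6,9,10) succ=(1,2,1) retry=(1,1,0)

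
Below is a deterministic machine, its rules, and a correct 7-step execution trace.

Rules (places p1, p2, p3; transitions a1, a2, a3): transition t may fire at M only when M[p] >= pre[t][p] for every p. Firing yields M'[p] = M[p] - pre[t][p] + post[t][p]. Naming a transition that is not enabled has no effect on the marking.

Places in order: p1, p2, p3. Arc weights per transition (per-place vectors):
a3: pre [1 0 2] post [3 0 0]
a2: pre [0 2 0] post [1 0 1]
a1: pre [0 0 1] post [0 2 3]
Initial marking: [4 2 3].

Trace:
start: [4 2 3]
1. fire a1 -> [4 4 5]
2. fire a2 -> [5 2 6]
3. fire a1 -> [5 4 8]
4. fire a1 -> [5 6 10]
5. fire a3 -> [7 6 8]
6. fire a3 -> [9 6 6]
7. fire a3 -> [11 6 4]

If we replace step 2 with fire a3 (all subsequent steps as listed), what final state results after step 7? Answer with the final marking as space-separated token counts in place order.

(re-executing from step 2 with the substitution; state before step 2: [4 4 5])
2. fire a3 -> [6 4 3]
3. fire a1 -> [6 6 5]
4. fire a1 -> [6 8 7]
5. fire a3 -> [8 8 5]
6. fire a3 -> [10 8 3]
7. fire a3 -> [12 8 1]

12 8 1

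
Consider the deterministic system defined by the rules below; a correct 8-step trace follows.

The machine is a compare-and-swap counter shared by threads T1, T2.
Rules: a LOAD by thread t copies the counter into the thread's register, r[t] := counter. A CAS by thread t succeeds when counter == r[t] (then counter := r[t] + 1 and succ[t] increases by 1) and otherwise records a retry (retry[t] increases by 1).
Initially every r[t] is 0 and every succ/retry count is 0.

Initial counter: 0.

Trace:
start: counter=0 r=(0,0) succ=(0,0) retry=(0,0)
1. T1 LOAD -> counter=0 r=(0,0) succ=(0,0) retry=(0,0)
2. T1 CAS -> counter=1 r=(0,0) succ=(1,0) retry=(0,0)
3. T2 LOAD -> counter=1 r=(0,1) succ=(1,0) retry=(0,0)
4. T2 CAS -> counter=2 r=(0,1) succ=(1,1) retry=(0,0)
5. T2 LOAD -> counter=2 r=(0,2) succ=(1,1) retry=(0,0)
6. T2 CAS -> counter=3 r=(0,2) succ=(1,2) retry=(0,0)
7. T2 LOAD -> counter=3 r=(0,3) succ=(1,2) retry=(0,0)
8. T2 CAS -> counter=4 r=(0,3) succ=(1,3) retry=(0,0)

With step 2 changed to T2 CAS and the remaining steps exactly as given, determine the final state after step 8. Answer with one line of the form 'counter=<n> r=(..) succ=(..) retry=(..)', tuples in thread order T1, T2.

(re-executing from step 2 with the substitution; state before step 2: counter=0 r=(0,0) succ=(0,0) retry=(0,0))
2. T2 CAS -> counter=1 r=(0,0) succ=(0,1) retry=(0,0)
3. T2 LOAD -> counter=1 r=(0,1) succ=(0,1) retry=(0,0)
4. T2 CAS -> counter=2 r=(0,1) succ=(0,2) retry=(0,0)
5. T2 LOAD -> counter=2 r=(0,2) succ=(0,2) retry=(0,0)
6. T2 CAS -> counter=3 r=(0,2) succ=(0,3) retry=(0,0)
7. T2 LOAD -> counter=3 r=(0,3) succ=(0,3) retry=(0,0)
8. T2 CAS -> counter=4 r=(0,3) succ=(0,4) retry=(0,0)

counter=4 r=(0,3) succ=(0,4) retry=(0,0)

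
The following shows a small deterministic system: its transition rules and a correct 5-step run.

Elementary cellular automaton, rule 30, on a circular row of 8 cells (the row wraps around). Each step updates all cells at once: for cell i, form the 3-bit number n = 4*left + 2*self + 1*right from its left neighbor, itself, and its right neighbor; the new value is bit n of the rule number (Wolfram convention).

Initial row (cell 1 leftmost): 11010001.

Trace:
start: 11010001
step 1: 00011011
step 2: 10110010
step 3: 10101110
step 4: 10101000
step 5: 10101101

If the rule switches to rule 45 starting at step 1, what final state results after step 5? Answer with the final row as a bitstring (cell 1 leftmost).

01101010

(re-executing steps 1..5 under rule 45; state before step 1: 11010001)
step 1: 00110101
step 2: 00101111
step 3: 00111000
step 4: 10100011
step 5: 01101010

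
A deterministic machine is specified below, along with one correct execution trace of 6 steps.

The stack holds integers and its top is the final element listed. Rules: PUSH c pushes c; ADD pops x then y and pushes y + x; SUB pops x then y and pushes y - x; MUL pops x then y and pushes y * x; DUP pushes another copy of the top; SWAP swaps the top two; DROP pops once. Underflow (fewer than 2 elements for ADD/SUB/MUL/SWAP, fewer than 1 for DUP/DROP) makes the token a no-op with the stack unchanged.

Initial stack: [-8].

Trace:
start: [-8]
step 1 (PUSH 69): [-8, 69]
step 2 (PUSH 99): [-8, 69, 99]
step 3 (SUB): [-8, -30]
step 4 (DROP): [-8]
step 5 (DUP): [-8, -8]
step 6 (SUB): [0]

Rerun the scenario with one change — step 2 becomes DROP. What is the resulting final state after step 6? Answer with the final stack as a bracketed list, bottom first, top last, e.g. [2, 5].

(re-executing from step 2 with the substitution; state before step 2: [-8, 69])
step 2 (DROP): [-8]
step 3 (SUB): [-8]
step 4 (DROP): []
step 5 (DUP): []
step 6 (SUB): []

[]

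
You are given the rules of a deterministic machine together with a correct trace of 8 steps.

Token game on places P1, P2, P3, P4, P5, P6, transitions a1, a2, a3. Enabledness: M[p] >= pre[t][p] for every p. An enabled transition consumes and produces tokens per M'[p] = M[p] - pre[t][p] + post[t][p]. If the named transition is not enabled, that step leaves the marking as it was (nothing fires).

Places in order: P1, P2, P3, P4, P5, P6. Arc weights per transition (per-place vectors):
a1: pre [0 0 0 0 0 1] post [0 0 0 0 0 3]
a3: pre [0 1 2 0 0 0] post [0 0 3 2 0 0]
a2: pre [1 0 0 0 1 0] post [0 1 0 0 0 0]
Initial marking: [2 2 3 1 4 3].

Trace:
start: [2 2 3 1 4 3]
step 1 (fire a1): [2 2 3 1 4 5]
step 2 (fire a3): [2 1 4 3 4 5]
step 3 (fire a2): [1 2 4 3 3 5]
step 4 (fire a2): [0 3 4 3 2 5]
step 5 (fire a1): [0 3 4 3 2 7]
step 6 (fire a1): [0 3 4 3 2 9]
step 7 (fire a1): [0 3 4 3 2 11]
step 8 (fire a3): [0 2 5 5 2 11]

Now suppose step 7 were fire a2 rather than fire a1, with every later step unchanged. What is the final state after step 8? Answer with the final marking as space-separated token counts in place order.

(re-executing from step 7 with the substitution; state before step 7: [0 3 4 3 2 9])
step 7 (fire a2): [0 3 4 3 2 9]
step 8 (fire a3): [0 2 5 5 2 9]

0 2 5 5 2 9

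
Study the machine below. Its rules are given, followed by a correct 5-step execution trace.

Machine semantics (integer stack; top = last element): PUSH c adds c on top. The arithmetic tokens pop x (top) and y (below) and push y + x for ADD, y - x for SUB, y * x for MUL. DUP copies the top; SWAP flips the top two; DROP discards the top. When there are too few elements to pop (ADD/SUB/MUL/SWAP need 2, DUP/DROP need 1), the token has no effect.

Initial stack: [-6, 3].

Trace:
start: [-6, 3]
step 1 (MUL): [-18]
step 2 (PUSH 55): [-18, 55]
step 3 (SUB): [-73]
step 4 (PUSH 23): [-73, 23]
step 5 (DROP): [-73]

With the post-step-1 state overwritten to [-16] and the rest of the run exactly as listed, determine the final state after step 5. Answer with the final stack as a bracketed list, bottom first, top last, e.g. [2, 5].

[-71]

state after step 1 := [-16]
step 2 (PUSH 55): [-16, 55]
step 3 (SUB): [-71]
step 4 (PUSH 23): [-71, 23]
step 5 (DROP): [-71]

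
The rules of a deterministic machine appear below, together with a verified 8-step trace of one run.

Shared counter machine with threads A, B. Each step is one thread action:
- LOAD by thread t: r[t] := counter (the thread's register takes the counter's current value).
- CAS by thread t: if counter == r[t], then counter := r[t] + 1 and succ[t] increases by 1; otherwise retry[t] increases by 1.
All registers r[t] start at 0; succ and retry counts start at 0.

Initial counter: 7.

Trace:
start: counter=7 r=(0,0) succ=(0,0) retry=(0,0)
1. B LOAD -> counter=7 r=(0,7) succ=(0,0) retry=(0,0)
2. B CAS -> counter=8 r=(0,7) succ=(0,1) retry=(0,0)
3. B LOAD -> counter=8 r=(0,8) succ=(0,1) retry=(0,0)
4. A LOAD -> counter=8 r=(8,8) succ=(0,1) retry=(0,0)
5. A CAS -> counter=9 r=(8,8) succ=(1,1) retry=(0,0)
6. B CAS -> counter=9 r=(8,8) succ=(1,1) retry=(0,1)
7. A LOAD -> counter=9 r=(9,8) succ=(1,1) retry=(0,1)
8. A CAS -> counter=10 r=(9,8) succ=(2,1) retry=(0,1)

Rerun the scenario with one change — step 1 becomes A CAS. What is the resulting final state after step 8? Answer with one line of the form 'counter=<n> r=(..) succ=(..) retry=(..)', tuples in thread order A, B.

(re-executing from step 1 with the substitution; state before step 1: counter=7 r=(0,0) succ=(0,0) retry=(0,0))
1. A CAS -> counter=7 r=(0,0) succ=(0,0) retry=(1,0)
2. B CAS -> counter=7 r=(0,0) succ=(0,0) retry=(1,1)
3. B LOAD -> counter=7 r=(0,7) succ=(0,0) retry=(1,1)
4. A LOAD -> counter=7 r=(7,7) succ=(0,0) retry=(1,1)
5. A CAS -> counter=8 r=(7,7) succ=(1,0) retry=(1,1)
6. B CAS -> counter=8 r=(7,7) succ=(1,0) retry=(1,2)
7. A LOAD -> counter=8 r=(8,7) succ=(1,0) retry=(1,2)
8. A CAS -> counter=9 r=(8,7) succ=(2,0) retry=(1,2)

counter=9 r=(8,7) succ=(2,0) retry=(1,2)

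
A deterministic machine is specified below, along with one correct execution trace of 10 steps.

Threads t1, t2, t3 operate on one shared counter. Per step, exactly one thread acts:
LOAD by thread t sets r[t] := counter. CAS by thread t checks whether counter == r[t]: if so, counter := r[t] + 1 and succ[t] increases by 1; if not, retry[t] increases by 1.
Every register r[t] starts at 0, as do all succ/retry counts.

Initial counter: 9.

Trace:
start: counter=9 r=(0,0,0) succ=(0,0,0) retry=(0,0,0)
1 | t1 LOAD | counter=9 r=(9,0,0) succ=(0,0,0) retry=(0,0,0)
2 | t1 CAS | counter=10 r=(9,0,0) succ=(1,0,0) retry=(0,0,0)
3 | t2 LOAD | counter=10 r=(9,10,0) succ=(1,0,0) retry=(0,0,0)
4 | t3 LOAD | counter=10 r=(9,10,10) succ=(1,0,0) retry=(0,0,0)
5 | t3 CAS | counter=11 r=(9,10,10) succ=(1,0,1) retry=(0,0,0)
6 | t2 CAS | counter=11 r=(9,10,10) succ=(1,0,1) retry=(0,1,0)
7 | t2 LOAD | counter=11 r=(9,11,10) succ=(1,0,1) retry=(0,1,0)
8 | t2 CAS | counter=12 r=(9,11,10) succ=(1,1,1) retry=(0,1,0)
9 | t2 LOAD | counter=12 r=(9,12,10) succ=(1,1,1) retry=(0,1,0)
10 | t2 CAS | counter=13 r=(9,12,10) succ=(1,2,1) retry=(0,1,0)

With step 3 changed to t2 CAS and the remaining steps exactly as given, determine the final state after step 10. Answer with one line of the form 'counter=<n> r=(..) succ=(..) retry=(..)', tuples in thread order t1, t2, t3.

(re-executing from step 3 with the substitution; state before step 3: counter=10 r=(9,0,0) succ=(1,0,0) retry=(0,0,0))
3 | t2 CAS | counter=10 r=(9,0,0) succ=(1,0,0) retry=(0,1,0)
4 | t3 LOAD | counter=10 r=(9,0,10) succ=(1,0,0) retry=(0,1,0)
5 | t3 CAS | counter=11 r=(9,0,10) succ=(1,0,1) retry=(0,1,0)
6 | t2 CAS | counter=11 r=(9,0,10) succ=(1,0,1) retry=(0,2,0)
7 | t2 LOAD | counter=11 r=(9,11,10) succ=(1,0,1) retry=(0,2,0)
8 | t2 CAS | counter=12 r=(9,11,10) succ=(1,1,1) retry=(0,2,0)
9 | t2 LOAD | counter=12 r=(9,12,10) succ=(1,1,1) retry=(0,2,0)
10 | t2 CAS | counter=13 r=(9,12,10) succ=(1,2,1) retry=(0,2,0)

counter=13 r=(9,12,10) succ=(1,2,1) retry=(0,2,0)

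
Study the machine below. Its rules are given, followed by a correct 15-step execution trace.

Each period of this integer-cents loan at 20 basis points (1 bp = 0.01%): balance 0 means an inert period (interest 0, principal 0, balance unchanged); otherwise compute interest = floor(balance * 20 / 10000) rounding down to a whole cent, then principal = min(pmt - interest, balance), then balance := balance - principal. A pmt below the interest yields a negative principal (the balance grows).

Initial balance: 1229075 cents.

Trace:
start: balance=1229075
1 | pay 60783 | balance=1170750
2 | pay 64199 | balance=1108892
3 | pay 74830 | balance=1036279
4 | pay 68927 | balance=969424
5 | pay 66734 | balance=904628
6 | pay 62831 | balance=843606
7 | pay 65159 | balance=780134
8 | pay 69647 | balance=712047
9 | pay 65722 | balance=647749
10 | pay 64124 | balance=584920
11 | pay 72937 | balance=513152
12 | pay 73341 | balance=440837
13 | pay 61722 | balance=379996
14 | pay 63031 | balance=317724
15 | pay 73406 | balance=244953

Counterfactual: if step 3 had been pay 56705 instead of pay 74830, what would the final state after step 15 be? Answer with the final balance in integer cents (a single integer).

(re-executing from step 3 with the substitution; state before step 3: balance=1108892)
3 | pay 56705 | balance=1054404
4 | pay 68927 | balance=987585
5 | pay 66734 | balance=922826
6 | pay 62831 | balance=861840
7 | pay 65159 | balance=798404
8 | pay 69647 | balance=730353
9 | pay 65722 | balance=666091
10 | pay 64124 | balance=603299
11 | pay 72937 | balance=531568
12 | pay 73341 | balance=459290
13 | pay 61722 | balance=398486
14 | pay 63031 | balance=336251
15 | pay 73406 | balance=263517

263517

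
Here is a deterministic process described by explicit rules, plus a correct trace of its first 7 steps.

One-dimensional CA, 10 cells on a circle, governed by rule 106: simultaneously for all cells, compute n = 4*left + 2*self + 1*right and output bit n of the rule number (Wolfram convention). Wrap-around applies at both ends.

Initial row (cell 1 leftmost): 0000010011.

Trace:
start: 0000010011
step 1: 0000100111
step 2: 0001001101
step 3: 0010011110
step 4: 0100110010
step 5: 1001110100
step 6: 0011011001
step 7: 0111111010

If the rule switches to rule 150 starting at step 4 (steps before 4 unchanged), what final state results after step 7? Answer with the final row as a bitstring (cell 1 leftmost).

(re-executing steps 4..7 under rule 150; state before step 4: 0010011110)
step 4: 0111101101
step 5: 0011000001
step 6: 1100100011
step 7: 1011110101

1011110101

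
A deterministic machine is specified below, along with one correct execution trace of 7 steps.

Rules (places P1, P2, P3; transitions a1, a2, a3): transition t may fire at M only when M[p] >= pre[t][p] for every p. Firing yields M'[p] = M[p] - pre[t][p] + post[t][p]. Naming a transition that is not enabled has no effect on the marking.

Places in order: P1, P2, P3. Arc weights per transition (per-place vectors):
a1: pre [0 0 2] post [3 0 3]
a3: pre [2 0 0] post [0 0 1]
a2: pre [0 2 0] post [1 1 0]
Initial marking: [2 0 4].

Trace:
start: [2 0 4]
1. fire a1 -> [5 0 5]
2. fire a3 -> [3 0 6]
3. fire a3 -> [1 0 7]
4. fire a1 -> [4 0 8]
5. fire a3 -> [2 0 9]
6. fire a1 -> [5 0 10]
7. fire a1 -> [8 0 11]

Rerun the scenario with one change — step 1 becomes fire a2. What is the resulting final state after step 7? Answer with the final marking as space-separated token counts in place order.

7 0 9

(re-executing from step 1 with the substitution; state before step 1: [2 0 4])
1. fire a2 -> [2 0 4]
2. fire a3 -> [0 0 5]
3. fire a3 -> [0 0 5]
4. fire a1 -> [3 0 6]
5. fire a3 -> [1 0 7]
6. fire a1 -> [4 0 8]
7. fire a1 -> [7 0 9]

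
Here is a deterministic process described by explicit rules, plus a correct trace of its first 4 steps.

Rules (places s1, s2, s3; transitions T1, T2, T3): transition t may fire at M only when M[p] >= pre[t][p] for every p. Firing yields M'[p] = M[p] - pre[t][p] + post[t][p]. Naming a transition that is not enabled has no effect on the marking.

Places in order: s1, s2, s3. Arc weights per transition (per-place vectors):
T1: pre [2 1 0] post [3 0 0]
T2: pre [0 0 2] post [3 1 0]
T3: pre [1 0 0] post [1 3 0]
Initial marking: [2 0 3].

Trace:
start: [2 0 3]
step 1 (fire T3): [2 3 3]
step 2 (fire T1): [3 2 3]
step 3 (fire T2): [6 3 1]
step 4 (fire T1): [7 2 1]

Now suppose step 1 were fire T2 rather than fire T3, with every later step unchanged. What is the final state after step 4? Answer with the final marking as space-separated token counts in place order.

(re-executing from step 1 with the substitution; state before step 1: [2 0 3])
step 1 (fire T2): [5 1 1]
step 2 (fire T1): [6 0 1]
step 3 (fire T2): [6 0 1]
step 4 (fire T1): [6 0 1]

6 0 1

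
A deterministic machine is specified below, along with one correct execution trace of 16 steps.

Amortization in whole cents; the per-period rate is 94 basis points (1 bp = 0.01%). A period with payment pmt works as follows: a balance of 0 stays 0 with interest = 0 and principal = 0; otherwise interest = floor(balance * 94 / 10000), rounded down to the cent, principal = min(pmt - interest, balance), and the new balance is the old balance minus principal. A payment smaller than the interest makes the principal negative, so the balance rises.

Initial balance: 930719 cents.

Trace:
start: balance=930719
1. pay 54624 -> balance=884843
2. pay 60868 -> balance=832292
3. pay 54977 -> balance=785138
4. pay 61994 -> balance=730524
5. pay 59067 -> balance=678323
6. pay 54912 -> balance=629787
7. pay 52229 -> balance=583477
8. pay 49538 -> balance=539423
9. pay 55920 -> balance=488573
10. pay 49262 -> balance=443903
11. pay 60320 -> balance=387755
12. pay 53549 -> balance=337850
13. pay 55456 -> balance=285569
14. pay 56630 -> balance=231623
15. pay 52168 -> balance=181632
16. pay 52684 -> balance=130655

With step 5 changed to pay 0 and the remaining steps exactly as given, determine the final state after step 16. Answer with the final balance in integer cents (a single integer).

196126

(re-executing from step 5 with the substitution; state before step 5: balance=730524)
5. pay 0 -> balance=737390
6. pay 54912 -> balance=689409
7. pay 52229 -> balance=643660
8. pay 49538 -> balance=600172
9. pay 55920 -> balance=549893
10. pay 49262 -> balance=505799
11. pay 60320 -> balance=450233
12. pay 53549 -> balance=400916
13. pay 55456 -> balance=349228
14. pay 56630 -> balance=295880
15. pay 52168 -> balance=246493
16. pay 52684 -> balance=196126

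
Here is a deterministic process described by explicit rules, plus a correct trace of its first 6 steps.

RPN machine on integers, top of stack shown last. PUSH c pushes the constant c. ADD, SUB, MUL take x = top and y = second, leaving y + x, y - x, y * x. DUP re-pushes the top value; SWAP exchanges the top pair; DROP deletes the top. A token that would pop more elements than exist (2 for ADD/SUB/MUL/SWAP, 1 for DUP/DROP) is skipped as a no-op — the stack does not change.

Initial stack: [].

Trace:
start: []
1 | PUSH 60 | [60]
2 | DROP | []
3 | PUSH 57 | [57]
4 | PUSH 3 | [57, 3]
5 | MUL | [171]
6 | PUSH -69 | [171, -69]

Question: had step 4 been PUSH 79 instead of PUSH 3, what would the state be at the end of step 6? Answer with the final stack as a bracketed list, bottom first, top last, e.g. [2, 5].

[4503, -69]

(re-executing from step 4 with the substitution; state before step 4: [57])
4 | PUSH 79 | [57, 79]
5 | MUL | [4503]
6 | PUSH -69 | [4503, -69]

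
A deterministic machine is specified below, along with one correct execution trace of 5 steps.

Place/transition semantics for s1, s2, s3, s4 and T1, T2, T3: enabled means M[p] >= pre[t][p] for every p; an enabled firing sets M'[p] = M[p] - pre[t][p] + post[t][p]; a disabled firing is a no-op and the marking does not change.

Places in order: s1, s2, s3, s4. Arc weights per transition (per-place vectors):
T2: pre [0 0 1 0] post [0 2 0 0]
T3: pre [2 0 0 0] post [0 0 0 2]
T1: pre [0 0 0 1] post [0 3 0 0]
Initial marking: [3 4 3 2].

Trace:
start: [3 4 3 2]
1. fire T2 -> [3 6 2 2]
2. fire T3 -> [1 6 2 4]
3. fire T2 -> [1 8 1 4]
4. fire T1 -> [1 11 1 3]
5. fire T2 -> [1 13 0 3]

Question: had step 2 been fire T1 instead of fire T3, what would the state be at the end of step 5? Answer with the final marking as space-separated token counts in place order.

(re-executing from step 2 with the substitution; state before step 2: [3 6 2 2])
2. fire T1 -> [3 9 2 1]
3. fire T2 -> [3 11 1 1]
4. fire T1 -> [3 14 1 0]
5. fire T2 -> [3 16 0 0]

3 16 0 0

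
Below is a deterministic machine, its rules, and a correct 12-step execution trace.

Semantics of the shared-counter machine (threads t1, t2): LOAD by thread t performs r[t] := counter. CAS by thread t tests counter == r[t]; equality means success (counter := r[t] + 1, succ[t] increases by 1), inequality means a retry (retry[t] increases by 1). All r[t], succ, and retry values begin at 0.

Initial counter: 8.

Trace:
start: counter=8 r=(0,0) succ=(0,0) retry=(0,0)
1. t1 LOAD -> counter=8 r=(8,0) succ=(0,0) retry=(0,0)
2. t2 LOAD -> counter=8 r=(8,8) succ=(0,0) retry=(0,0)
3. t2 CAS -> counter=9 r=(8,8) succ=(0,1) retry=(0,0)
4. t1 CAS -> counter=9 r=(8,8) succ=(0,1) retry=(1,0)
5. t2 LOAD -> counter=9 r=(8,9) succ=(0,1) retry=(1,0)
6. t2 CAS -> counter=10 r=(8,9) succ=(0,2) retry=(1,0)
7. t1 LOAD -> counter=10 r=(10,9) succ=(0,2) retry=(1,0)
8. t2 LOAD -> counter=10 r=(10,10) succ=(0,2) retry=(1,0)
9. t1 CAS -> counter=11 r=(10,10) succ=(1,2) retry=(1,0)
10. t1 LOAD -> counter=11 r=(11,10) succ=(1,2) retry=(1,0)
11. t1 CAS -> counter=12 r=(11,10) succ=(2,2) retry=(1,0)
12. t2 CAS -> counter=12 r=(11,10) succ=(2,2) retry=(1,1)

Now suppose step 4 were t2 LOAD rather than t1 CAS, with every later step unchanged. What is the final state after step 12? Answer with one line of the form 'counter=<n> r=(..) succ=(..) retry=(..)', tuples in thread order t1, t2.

counter=12 r=(11,10) succ=(2,2) retry=(0,1)

(re-executing from step 4 with the substitution; state before step 4: counter=9 r=(8,8) succ=(0,1) retry=(0,0))
4. t2 LOAD -> counter=9 r=(8,9) succ=(0,1) retry=(0,0)
5. t2 LOAD -> counter=9 r=(8,9) succ=(0,1) retry=(0,0)
6. t2 CAS -> counter=10 r=(8,9) succ=(0,2) retry=(0,0)
7. t1 LOAD -> counter=10 r=(10,9) succ=(0,2) retry=(0,0)
8. t2 LOAD -> counter=10 r=(10,10) succ=(0,2) retry=(0,0)
9. t1 CAS -> counter=11 r=(10,10) succ=(1,2) retry=(0,0)
10. t1 LOAD -> counter=11 r=(11,10) succ=(1,2) retry=(0,0)
11. t1 CAS -> counter=12 r=(11,10) succ=(2,2) retry=(0,0)
12. t2 CAS -> counter=12 r=(11,10) succ=(2,2) retry=(0,1)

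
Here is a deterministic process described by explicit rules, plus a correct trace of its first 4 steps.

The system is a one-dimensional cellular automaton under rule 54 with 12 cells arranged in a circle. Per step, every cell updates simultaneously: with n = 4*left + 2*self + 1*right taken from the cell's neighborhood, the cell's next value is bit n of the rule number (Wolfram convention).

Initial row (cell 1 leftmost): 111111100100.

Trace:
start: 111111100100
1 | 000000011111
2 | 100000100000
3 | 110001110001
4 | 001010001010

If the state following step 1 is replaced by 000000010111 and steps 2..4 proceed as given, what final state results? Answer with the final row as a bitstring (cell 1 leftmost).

state after step 1 := 000000010111
2 | 100000111000
3 | 110001000101
4 | 001011101110

001011101110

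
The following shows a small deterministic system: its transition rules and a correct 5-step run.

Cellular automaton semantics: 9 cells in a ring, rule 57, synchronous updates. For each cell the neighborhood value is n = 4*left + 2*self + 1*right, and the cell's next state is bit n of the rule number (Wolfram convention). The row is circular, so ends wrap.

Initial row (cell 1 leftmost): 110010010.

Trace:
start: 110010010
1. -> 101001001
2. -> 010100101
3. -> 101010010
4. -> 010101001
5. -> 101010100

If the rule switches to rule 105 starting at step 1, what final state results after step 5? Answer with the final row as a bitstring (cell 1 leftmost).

(re-executing steps 1..5 under rule 105; state before step 1: 110010010)
1. -> 110000001
2. -> 010111101
3. -> 101100110
4. -> 011100111
5. -> 110100101

110100101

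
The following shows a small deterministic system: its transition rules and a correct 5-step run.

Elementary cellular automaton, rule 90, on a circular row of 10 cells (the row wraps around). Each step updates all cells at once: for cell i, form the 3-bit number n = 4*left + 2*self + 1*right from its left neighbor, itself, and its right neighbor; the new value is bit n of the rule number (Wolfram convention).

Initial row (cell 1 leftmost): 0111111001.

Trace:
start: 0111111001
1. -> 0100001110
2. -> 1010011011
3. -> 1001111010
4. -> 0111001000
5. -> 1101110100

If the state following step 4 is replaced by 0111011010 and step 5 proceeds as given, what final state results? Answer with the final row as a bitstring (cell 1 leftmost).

1101011001

state after step 4 := 0111011010
5. -> 1101011001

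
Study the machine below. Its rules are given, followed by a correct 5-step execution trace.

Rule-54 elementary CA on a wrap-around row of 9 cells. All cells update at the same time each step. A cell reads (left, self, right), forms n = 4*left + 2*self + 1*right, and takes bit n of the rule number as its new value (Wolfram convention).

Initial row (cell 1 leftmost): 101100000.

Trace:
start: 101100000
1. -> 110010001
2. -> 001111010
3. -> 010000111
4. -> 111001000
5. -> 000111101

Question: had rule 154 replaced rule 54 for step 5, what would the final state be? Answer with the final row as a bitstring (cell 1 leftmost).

110110101

(re-executing step 5 under rule 154; state before step 5: 111001000)
5. -> 110110101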